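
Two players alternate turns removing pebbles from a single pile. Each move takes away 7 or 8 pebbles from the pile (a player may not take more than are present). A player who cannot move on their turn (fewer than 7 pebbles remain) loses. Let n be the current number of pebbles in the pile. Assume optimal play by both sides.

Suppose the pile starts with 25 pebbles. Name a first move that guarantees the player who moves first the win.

Remove 7, leaving 18.

Label each position W (a win for the player to move) or L (a loss). A position with no legal move is L; any other position is W exactly when some move reaches an L, and L when every move reaches a W.
n=0: no move → L
n=1: no move → L
n=2: no move → L
n=3: no move → L
n=4: no move → L
n=5: no move → L
n=6: no move → L
n=7: reaches L-position 0 → W
n=8: reaches L-position 1 → W
n=9: reaches L-position 2 → W
n=10: reaches L-position 3 → W
n=11: reaches L-position 4 → W
n=12: reaches L-position 5 → W
n=13: reaches L-position 6 → W
n=14: reaches L-position 6 → W
n=15: only reaches 8(W), 7(W), all W → L
n=16: only reaches 9(W), 8(W), all W → L
n=17: only reaches 10(W), 9(W), all W → L
n=18: only reaches 11(W), 10(W), all W → L
n=19: only reaches 12(W), 11(W), all W → L
n=20: only reaches 13(W), 12(W), all W → L
n=21: only reaches 14(W), 13(W), all W → L
n=22: reaches L-position 15 → W
n=23: reaches L-position 16 → W
n=24: reaches L-position 17 → W
n=25: reaches L-position 18 → W
From 25, the L positions reachable in one move are: 18, 17. Any move reaching one of these is winning.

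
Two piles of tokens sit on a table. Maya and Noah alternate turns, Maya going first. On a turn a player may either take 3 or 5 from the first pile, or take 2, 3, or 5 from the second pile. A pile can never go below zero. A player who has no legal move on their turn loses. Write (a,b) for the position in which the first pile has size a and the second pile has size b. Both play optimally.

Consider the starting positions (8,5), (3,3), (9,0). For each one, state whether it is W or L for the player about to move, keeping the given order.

Classify positions by backward induction: terminal positions (no move available) are L. From any other position, the mover wins iff some move reaches an L.
No move ever increases a pile, so every position that can arise here has a ≤ 9 and b ≤ 5; it is enough to label the cells with 0 ≤ a ≤ 9 and 0 ≤ b ≤ 5.
Every move lowers a or b (never raises either), so fill the grid row by row in increasing a, and left to right within a row: each cell's successors are then already labelled.
      b=0  b=1  b=2  b=3  b=4  b=5
a=0:    L    L    W    W    W    W
a=1:    L    L    W    W    W    W
a=2:    L    L    W    W    W    W
a=3:    W    W    L    L    W    W
a=4:    W    W    L    L    W    W
a=5:    W    W    L    L    W    W
a=6:    W    W    W    W    L    L
a=7:    W    W    W    W    L    L
a=8:    L    L    W    W    W    W
a=9:    L    L    W    W    W    W
Cells with no legal move (terminal, hence L): (0,0), (0,1), (1,0), (1,1), (2,0), (2,1).
The remaining L cells, each justified by listing all of its moves:
(3,2): L (options (0,2)(W), (3,0)(W) are all W)
(3,3): L (options (0,3)(W), (3,1)(W), (3,0)(W) are all W)
(4,2): L (options (1,2)(W), (4,0)(W) are all W)
(4,3): L (options (1,3)(W), (4,1)(W), (4,0)(W) are all W)
(5,2): L (options (2,2)(W), (0,2)(W), (5,0)(W) are all W)
(5,3): L (options (2,3)(W), (0,3)(W), (5,1)(W), (5,0)(W) are all W)
(6,4): L (options (3,4)(W), (1,4)(W), (6,2)(W), (6,1)(W) are all W)
(6,5): L (options (3,5)(W), (1,5)(W), (6,3)(W), (6,2)(W), (6,0)(W) are all W)
(7,4): L (options (4,4)(W), (2,4)(W), (7,2)(W), (7,1)(W) are all W)
(7,5): L (options (4,5)(W), (2,5)(W), (7,3)(W), (7,2)(W), (7,0)(W) are all W)
(8,0): L (options (5,0)(W), (3,0)(W) are all W)
(8,1): L (options (5,1)(W), (3,1)(W) are all W)
(9,0): L (options (6,0)(W), (4,0)(W) are all W)
(9,1): L (options (6,1)(W), (4,1)(W) are all W)
Every other cell has at least one move into one of the L cells above, so it is W.
(8,5): the move to (8,0) reaches an L cell, so W
(3,3): one of the L cells justified above, so L
(9,0): one of the L cells justified above, so L

(8,5): W, (3,3): L, (9,0): L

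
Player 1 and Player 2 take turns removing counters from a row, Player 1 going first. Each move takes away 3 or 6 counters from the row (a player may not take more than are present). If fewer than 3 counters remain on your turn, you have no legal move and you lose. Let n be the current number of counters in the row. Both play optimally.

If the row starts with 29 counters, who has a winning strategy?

Player 2 wins.

Positions with no move are L. A position that does have a move is losing for the player to move precisely when every available move leads to a winning position for the opponent. Fill in the labels:
n=0: no move → L
n=1: no move → L
n=2: no move → L
n=3: can move to 0, which is L ⇒ W
n=4: can move to 1, which is L ⇒ W
n=5: can move to 2, which is L ⇒ W
n=6: can move to 0, which is L ⇒ W
n=7: can move to 1, which is L ⇒ W
n=8: can move to 2, which is L ⇒ W
n=9: moves to 6(W), 3(W); every one is W ⇒ L
n=10: moves to 7(W), 4(W); every one is W ⇒ L
n=11: moves to 8(W), 5(W); every one is W ⇒ L
n=12: can move to 9, which is L ⇒ W
n=13: can move to 10, which is L ⇒ W
n=14: can move to 11, which is L ⇒ W
n=15: can move to 9, which is L ⇒ W
n=16: can move to 10, which is L ⇒ W
n=17: can move to 11, which is L ⇒ W
n=18: moves to 15(W), 12(W); every one is W ⇒ L
n=19: moves to 16(W), 13(W); every one is W ⇒ L
n=20: moves to 17(W), 14(W); every one is W ⇒ L
n=21: can move to 18, which is L ⇒ W
n=22: can move to 19, which is L ⇒ W
n=23: can move to 20, which is L ⇒ W
n=24: can move to 18, which is L ⇒ W
n=25: can move to 19, which is L ⇒ W
n=26: can move to 20, which is L ⇒ W
n=27: moves to 24(W), 21(W); every one is W ⇒ L
n=28: moves to 25(W), 22(W); every one is W ⇒ L
n=29: moves to 26(W), 23(W); every one is W ⇒ L
Every move from 29 reaches a W position, so the mover loses.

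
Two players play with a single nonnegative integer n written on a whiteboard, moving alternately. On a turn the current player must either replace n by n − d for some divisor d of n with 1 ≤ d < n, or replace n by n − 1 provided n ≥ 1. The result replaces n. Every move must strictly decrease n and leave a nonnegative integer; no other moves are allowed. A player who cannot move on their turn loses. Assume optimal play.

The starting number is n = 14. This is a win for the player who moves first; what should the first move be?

Move to 7.

Use the standard recursion: the mover loses at a terminal position; elsewhere, the mover wins exactly when some move hands the opponent an L position.
n=0: no move → L
n=1: reaches L-position 0 → W
n=2: only reaches 1(W), which is W → L
n=3: reaches L-position 2 → W
n=4: reaches L-position 2 → W
n=5: only reaches 4(W), which is W → L
n=6: reaches L-position 5 → W
n=7: only reaches 6(W), which is W → L
n=8: reaches L-position 7 → W
n=9: only reaches 6(W), 8(W), all W → L
n=10: reaches L-position 5 → W
n=11: only reaches 10(W), which is W → L
n=12: reaches L-position 9 → W
n=13: only reaches 12(W), which is W → L
n=14: reaches L-position 7 → W
From 14, the L positions reachable in one move are: 7, 13. Any move reaching one of these is winning.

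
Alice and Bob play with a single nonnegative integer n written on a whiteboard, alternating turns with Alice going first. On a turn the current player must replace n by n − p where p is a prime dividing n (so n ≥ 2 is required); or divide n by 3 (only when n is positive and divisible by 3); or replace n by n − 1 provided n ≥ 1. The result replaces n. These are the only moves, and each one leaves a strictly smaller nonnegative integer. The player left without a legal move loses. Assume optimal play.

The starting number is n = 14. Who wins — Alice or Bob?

Bob wins.

Classify positions by backward induction: terminal positions (no move available) are L. From any other position, the mover wins iff some move reaches an L.
n=0: no move → L
n=1: reaches L-position 0 → W
n=2: reaches L-position 0 → W
n=3: reaches L-position 0 → W
n=4: only reaches 2(W), 3(W), all W → L
n=5: reaches L-position 0 → W
n=6: reaches L-position 4 → W
n=7: reaches L-position 0 → W
n=8: only reaches 6(W), 7(W), all W → L
n=9: reaches L-position 8 → W
n=10: reaches L-position 8 → W
n=11: reaches L-position 0 → W
n=12: reaches L-position 4 → W
n=13: reaches L-position 0 → W
n=14: only reaches 7(W), 12(W), 13(W), all W → L
The starting position 14 is L: whatever Alice does, the opponent receives a W position.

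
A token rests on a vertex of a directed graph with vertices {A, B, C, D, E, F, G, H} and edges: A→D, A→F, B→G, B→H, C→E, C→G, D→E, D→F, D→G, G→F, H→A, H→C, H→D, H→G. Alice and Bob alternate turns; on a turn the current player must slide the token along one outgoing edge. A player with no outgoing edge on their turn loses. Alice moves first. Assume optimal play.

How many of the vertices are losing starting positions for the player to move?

Compute win/loss labels from the base case upward. A position with no move is L. Any other position is W if it can reach an L in one move, else L.
Every edge goes from a vertex to one that appears earlier in the order E, F, G, C, D, A, H, B, so processing vertices in that order labels each vertex after all of its successors.
E: no outgoing edge → L
F: no outgoing edge → L
G: reaches L-position F → W
C: reaches L-position E → W
D: reaches L-position F → W
A: reaches L-position F → W
H: only reaches A(W), D(W), C(W), G(W), all W → L
B: reaches L-position H → W
The L vertices are E, F, H; that is 3 in all.

3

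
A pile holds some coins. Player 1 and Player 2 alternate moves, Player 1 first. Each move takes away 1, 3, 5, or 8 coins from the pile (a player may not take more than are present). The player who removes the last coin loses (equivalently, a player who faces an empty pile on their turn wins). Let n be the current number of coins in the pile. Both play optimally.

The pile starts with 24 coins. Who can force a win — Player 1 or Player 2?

Work bottom-up. With no move the player to move wins. Otherwise the position is W if at least one move leads to an L position for the opponent, and L if every move leads to a W.
n=0: no move; the opponent has just taken the last coin and therefore loses → W
n=1: only reaches 0(W), which is W → L
n=2: reaches L-position 1 → W
n=3: only reaches 2(W), 0(W), all W → L
n=4: reaches L-position 3 → W
n=5: only reaches 4(W), 2(W), 0(W), all W → L
n=6: reaches L-position 5 → W
n=7: only reaches 6(W), 4(W), 2(W), all W → L
n=8: reaches L-position 7 → W
n=9: reaches L-position 1 → W
n=10: reaches L-position 7 → W
n=11: reaches L-position 3 → W
n=12: reaches L-position 7 → W
n=13: reaches L-position 5 → W
n=14: only reaches 13(W), 11(W), 9(W), 6(W), all W → L
n=15: reaches L-position 14 → W
n=16: only reaches 15(W), 13(W), 11(W), 8(W), all W → L
n=17: reaches L-position 16 → W
n=18: only reaches 17(W), 15(W), 13(W), 10(W), all W → L
n=19: reaches L-position 18 → W
n=20: only reaches 19(W), 17(W), 15(W), 12(W), all W → L
n=21: reaches L-position 20 → W
n=22: reaches L-position 14 → W
n=23: reaches L-position 20 → W
n=24: reaches L-position 16 → W
From 24 Player 1 can remove 8, leaving 16, reaching an L position.

Player 1 wins.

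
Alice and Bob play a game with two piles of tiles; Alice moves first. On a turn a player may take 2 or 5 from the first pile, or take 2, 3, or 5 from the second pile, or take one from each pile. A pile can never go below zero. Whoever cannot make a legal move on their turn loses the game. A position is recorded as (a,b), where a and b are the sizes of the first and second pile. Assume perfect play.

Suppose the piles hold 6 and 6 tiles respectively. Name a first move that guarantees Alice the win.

Work bottom-up. With no move the player to move loses. Otherwise the position is W if at least one move leads to an L position for the opponent, and L if every move leads to a W.
No move ever increases a pile, so every position that can arise here has a ≤ 6 and b ≤ 6; it is enough to label the cells with 0 ≤ a ≤ 6 and 0 ≤ b ≤ 6.
Every move lowers a or b (never raises either), so fill the grid row by row in increasing a, and left to right within a row: each cell's successors are then already labelled.
      b=0  b=1  b=2  b=3  b=4  b=5  b=6
a=0:    L    L    W    W    W    W    W
a=1:    L    W    W    W    L    W    W
a=2:    W    W    L    L    W    W    W
a=3:    W    L    L    W    W    W    W
a=4:    L    L    W    W    W    W    W
a=5:    W    W    W    L    L    W    W
a=6:    W    W    L    L    W    W    W
Cells with no legal move (terminal, hence L): (0,0), (0,1), (1,0).
The remaining L cells, each justified by listing all of its moves:
(1,4): →(1,2)(W), (1,1)(W), (0,3)(W) — all W, so L
(2,2): →(0,2)(W), (2,0)(W), (1,1)(W) — all W, so L
(2,3): →(0,3)(W), (2,1)(W), (2,0)(W), (1,2)(W) — all W, so L
(3,1): →(1,1)(W), (2,0)(W) — all W, so L
(3,2): →(1,2)(W), (3,0)(W), (2,1)(W) — all W, so L
(4,0): →(2,0)(W) only, which is W, so L
(4,1): →(2,1)(W), (3,0)(W) — all W, so L
(5,3): →(3,3)(W), (0,3)(W), (5,1)(W), (5,0)(W), (4,2)(W) — all W, so L
(5,4): →(3,4)(W), (0,4)(W), (5,2)(W), (5,1)(W), (4,3)(W) — all W, so L
(6,2): →(4,2)(W), (1,2)(W), (6,0)(W), (5,1)(W) — all W, so L
(6,3): →(4,3)(W), (1,3)(W), (6,1)(W), (6,0)(W), (5,2)(W) — all W, so L
Every other cell has at least one move into one of the L cells above, so it is W.
From (6,6), the L positions reachable in one move are: (6,3).

Move to (6,3).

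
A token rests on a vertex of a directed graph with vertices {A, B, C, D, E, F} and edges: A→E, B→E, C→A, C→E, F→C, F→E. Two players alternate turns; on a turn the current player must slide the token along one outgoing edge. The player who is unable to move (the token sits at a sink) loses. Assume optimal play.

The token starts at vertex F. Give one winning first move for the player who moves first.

Move to E.

Compute win/loss labels from the base case upward. A position with no move is L. Any other position is W if it can reach an L in one move, else L.
Every edge goes from a vertex to one that appears earlier in the order D, E, A, C, B, F, so processing vertices in that order labels each vertex after all of its successors.
D: no outgoing edge → L
E: no outgoing edge → L
A: →E(L), so W
C: →E(L), so W
B: →E(L), so W
F: →E(L), so W
From F, the L positions reachable in one move are: E.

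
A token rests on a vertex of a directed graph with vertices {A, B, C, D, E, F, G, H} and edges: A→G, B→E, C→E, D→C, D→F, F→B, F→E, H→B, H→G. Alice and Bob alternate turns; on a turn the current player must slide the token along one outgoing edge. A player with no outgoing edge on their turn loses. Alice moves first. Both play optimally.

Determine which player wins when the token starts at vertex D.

Build the W/L table. Terminal = L. A non-terminal position is W if it has a move to some L; otherwise it is L.
Every edge goes from a vertex to one that appears earlier in the order E, G, C, B, F, D, H, A, so processing vertices in that order labels each vertex after all of its successors.
E: no outgoing edge → L
G: no outgoing edge → L
C: reaches L-position E → W
B: reaches L-position E → W
F: reaches L-position E → W
D: only reaches F(W), C(W), all W → L
H: reaches L-position G → W
A: reaches L-position G → W
Every move from D reaches a W position, so the mover loses.

Bob wins.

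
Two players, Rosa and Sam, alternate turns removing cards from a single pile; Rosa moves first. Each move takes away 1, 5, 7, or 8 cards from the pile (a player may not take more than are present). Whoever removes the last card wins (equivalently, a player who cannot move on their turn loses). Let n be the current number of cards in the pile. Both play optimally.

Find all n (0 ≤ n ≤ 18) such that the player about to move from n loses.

Use the standard recursion: the mover loses at a terminal position; elsewhere, the mover wins exactly when some move hands the opponent an L position.
n=0: no move → L
n=1: can move to 0, which is L ⇒ W
n=2: the only move is to 1(W), a W ⇒ L
n=3: can move to 2, which is L ⇒ W
n=4: the only move is to 3(W), a W ⇒ L
n=5: can move to 4, which is L ⇒ W
n=6: moves to 5(W), 1(W); every one is W ⇒ L
n=7: can move to 6, which is L ⇒ W
n=8: can move to 0, which is L ⇒ W
n=9: can move to 4, which is L ⇒ W
n=10: can move to 2, which is L ⇒ W
n=11: can move to 6, which is L ⇒ W
n=12: can move to 4, which is L ⇒ W
n=13: can move to 6, which is L ⇒ W
n=14: can move to 6, which is L ⇒ W
n=15: moves to 14(W), 10(W), 8(W), 7(W); every one is W ⇒ L
n=16: can move to 15, which is L ⇒ W
n=17: moves to 16(W), 12(W), 10(W), 9(W); every one is W ⇒ L
n=18: can move to 17, which is L ⇒ W
Reading off the rows marked L gives the requested list; there are 6 such values of n.

0, 2, 4, 6, 15, 17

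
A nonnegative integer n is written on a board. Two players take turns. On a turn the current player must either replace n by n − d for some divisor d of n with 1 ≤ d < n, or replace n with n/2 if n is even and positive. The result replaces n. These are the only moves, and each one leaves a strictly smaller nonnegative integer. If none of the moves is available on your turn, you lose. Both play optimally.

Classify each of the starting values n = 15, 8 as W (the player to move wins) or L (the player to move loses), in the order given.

15: L, 8: W

Work bottom-up. With no move the player to move loses. Otherwise the position is W if at least one move leads to an L position for the opponent, and L if every move leads to a W.
n=0: no move → L
n=1: no move → L
n=2: →1(L), so W
n=3: →2(W) only, which is W, so L
n=4: →3(L), so W
n=5: →4(W) only, which is W, so L
n=6: →3(L), so W
n=7: →6(W) only, which is W, so L
n=8: →7(L), so W
n=9: →6(W), 8(W) — all W, so L
n=10: →5(L), so W
n=11: →10(W) only, which is W, so L
n=12: →9(L), so W
n=13: →12(W) only, which is W, so L
n=14: →7(L), so W
n=15: →10(W), 12(W), 14(W) — all W, so L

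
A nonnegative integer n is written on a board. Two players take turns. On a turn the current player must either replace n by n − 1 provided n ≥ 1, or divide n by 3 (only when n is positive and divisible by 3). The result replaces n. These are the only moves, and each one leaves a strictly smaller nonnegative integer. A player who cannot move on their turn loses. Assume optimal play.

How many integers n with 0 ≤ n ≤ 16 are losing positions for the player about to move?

8

Work bottom-up. With no move the player to move loses. Otherwise the position is W if at least one move leads to an L position for the opponent, and L if every move leads to a W.
n=0: no move → L
n=1: can move to 0, which is L ⇒ W
n=2: the only move is to 1(W), a W ⇒ L
n=3: can move to 2, which is L ⇒ W
n=4: the only move is to 3(W), a W ⇒ L
n=5: can move to 4, which is L ⇒ W
n=6: can move to 2, which is L ⇒ W
n=7: the only move is to 6(W), a W ⇒ L
n=8: can move to 7, which is L ⇒ W
n=9: moves to 3(W), 8(W); every one is W ⇒ L
n=10: can move to 9, which is L ⇒ W
n=11: the only move is to 10(W), a W ⇒ L
n=12: can move to 4, which is L ⇒ W
n=13: the only move is to 12(W), a W ⇒ L
n=14: can move to 13, which is L ⇒ W
n=15: moves to 5(W), 14(W); every one is W ⇒ L
n=16: can move to 15, which is L ⇒ W
L entries with 0 ≤ n ≤ 16: n = 0, 2, 4, 7, 9, 11, 13, 15; that makes 8.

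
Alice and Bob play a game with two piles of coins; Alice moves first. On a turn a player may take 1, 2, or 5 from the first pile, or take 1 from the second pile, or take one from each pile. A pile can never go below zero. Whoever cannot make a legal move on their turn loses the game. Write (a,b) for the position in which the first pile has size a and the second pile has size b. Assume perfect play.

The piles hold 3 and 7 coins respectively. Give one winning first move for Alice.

Move to (2,7).

Use the standard recursion: the mover loses at a terminal position; elsewhere, the mover wins exactly when some move hands the opponent an L position.
No move ever increases a pile, so every position that can arise here has a ≤ 3 and b ≤ 7; it is enough to label the cells with 0 ≤ a ≤ 3 and 0 ≤ b ≤ 7.
Every move lowers a or b (never raises either), so fill the grid row by row in increasing a, and left to right within a row: each cell's successors are then already labelled.
      b=0  b=1  b=2  b=3  b=4  b=5  b=6  b=7
a=0:    L    W    L    W    L    W    L    W
a=1:    W    W    W    W    W    W    W    W
a=2:    W    L    W    L    W    L    W    L
a=3:    L    W    W    W    W    W    W    W
Cells with no legal move (terminal, hence L): (0,0).
The remaining L cells, each justified by listing all of its moves:
(0,2): the only move is to (0,1)(W), a W ⇒ L
(0,4): the only move is to (0,3)(W), a W ⇒ L
(0,6): the only move is to (0,5)(W), a W ⇒ L
(2,1): moves to (1,1)(W), (0,1)(W), (2,0)(W), (1,0)(W); every one is W ⇒ L
(2,3): moves to (1,3)(W), (0,3)(W), (2,2)(W), (1,2)(W); every one is W ⇒ L
(2,5): moves to (1,5)(W), (0,5)(W), (2,4)(W), (1,4)(W); every one is W ⇒ L
(2,7): moves to (1,7)(W), (0,7)(W), (2,6)(W), (1,6)(W); every one is W ⇒ L
(3,0): moves to (2,0)(W), (1,0)(W); every one is W ⇒ L
Every other cell has at least one move into one of the L cells above, so it is W.
From (3,7), the L positions reachable in one move are: (2,7).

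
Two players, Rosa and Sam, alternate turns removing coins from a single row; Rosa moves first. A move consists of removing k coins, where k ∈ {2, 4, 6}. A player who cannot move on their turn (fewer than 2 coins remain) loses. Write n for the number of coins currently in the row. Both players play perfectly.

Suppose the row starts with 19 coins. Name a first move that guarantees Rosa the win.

Remove 2, leaving 17.

Positions with no move are L. A position that does have a move is losing for the player to move precisely when every available move leads to a winning position for the opponent. Fill in the labels:
n=0: no move → L
n=1: no move → L
n=2: W (go to 0, an L position)
n=3: W (go to 1, an L position)
n=4: W (go to 0, an L position)
n=5: W (go to 1, an L position)
n=6: W (go to 0, an L position)
n=7: W (go to 1, an L position)
n=8: L (options 6(W), 4(W), 2(W) are all W)
n=9: L (options 7(W), 5(W), 3(W) are all W)
n=10: W (go to 8, an L position)
n=11: W (go to 9, an L position)
n=12: W (go to 8, an L position)
n=13: W (go to 9, an L position)
n=14: W (go to 8, an L position)
n=15: W (go to 9, an L position)
n=16: L (options 14(W), 12(W), 10(W) are all W)
n=17: L (options 15(W), 13(W), 11(W) are all W)
n=18: W (go to 16, an L position)
n=19: W (go to 17, an L position)
From 19, the L positions reachable in one move are: 17.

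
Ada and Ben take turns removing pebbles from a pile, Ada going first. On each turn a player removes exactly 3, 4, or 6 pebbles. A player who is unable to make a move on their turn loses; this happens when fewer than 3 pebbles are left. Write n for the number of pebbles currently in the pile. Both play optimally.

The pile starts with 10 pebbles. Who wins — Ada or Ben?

Work bottom-up. With no move the player to move loses. Otherwise the position is W if at least one move leads to an L position for the opponent, and L if every move leads to a W.
n=0: no move → L
n=1: no move → L
n=2: no move → L
n=3: →0(L), so W
n=4: →1(L), so W
n=5: →2(L), so W
n=6: →2(L), so W
n=7: →1(L), so W
n=8: →2(L), so W
n=9: →6(W), 5(W), 3(W) — all W, so L
n=10: →7(W), 6(W), 4(W) — all W, so L
Every move from 10 reaches a W position, so the mover loses.

Ben wins.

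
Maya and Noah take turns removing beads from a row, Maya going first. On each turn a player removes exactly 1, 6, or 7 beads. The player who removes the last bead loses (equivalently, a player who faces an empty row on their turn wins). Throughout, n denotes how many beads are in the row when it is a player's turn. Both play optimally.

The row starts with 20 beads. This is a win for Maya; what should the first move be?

Remove 7, leaving 13.

Positions with no move are W. A position that does have a move is losing for the player to move precisely when every available move leads to a winning position for the opponent. Fill in the labels:
n=0: no move; the opponent has just taken the last bead and therefore loses → W
n=1: L (sole option 0(W) is W)
n=2: W (go to 1, an L position)
n=3: L (sole option 2(W) is W)
n=4: W (go to 3, an L position)
n=5: L (sole option 4(W) is W)
n=6: W (go to 5, an L position)
n=7: W (go to 1, an L position)
n=8: W (go to 1, an L position)
n=9: W (go to 3, an L position)
n=10: W (go to 3, an L position)
n=11: W (go to 5, an L position)
n=12: W (go to 5, an L position)
n=13: L (options 12(W), 7(W), 6(W) are all W)
n=14: W (go to 13, an L position)
n=15: L (options 14(W), 9(W), 8(W) are all W)
n=16: W (go to 15, an L position)
n=17: L (options 16(W), 11(W), 10(W) are all W)
n=18: W (go to 17, an L position)
n=19: W (go to 13, an L position)
n=20: W (go to 13, an L position)
From 20, the L positions reachable in one move are: 13.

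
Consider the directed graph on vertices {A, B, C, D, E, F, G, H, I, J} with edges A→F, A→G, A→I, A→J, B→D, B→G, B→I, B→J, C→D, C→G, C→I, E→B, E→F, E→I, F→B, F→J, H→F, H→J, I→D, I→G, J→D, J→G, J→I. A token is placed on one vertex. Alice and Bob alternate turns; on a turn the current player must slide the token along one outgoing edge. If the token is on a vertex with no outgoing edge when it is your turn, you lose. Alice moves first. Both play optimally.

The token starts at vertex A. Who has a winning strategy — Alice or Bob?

Use the standard recursion: the mover loses at a terminal position; elsewhere, the mover wins exactly when some move hands the opponent an L position.
Every edge goes from a vertex to one that appears earlier in the order D, G, I, C, J, B, F, H, E, A, so processing vertices in that order labels each vertex after all of its successors.
D: no outgoing edge → L
G: no outgoing edge → L
I: W (go to G, an L position)
C: W (go to G, an L position)
J: W (go to G, an L position)
B: W (go to G, an L position)
F: L (options B(W), J(W) are all W)
H: W (go to F, an L position)
E: W (go to F, an L position)
A: W (go to F, an L position)
From A Alice can move to F, reaching an L position.

Alice wins.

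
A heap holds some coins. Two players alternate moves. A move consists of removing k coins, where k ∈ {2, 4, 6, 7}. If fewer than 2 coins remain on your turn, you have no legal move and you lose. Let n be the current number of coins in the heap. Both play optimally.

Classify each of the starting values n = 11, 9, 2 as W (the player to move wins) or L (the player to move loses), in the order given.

Label each position W (a win for the player to move) or L (a loss). A position with no legal move is L; any other position is W exactly when some move reaches an L, and L when every move reaches a W.
n=0: no move → L
n=1: no move → L
n=2: →0(L), so W
n=3: →1(L), so W
n=4: →0(L), so W
n=5: →1(L), so W
n=6: →0(L), so W
n=7: →1(L), so W
n=8: →1(L), so W
n=9: →7(W), 5(W), 3(W), 2(W) — all W, so L
n=10: →8(W), 6(W), 4(W), 3(W) — all W, so L
n=11: →9(L), so W

11: W, 9: L, 2: W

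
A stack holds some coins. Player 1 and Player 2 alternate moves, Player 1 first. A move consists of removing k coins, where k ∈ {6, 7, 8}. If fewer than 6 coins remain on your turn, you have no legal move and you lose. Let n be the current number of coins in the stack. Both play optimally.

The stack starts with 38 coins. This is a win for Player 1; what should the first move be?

Remove 6, leaving 32.

Build the W/L table. Terminal = L. A non-terminal position is W if it has a move to some L; otherwise it is L.
n=0: no move → L
n=1: no move → L
n=2: no move → L
n=3: no move → L
n=4: no move → L
n=5: no move → L
n=6: W (go to 0, an L position)
n=7: W (go to 1, an L position)
n=8: W (go to 2, an L position)
n=9: W (go to 3, an L position)
n=10: W (go to 4, an L position)
n=11: W (go to 5, an L position)
n=12: W (go to 5, an L position)
n=13: W (go to 5, an L position)
n=14: L (options 8(W), 7(W), 6(W) are all W)
n=15: L (options 9(W), 8(W), 7(W) are all W)
n=16: L (options 10(W), 9(W), 8(W) are all W)
n=17: L (options 11(W), 10(W), 9(W) are all W)
n=18: L (options 12(W), 11(W), 10(W) are all W)
n=19: L (options 13(W), 12(W), 11(W) are all W)
n=20: W (go to 14, an L position)
n=21: W (go to 15, an L position)
n=22: W (go to 16, an L position)
n=23: W (go to 17, an L position)
n=24: W (go to 18, an L position)
n=25: W (go to 19, an L position)
n=26: W (go to 19, an L position)
n=27: W (go to 19, an L position)
n=28: L (options 22(W), 21(W), 20(W) are all W)
n=29: L (options 23(W), 22(W), 21(W) are all W)
n=30: L (options 24(W), 23(W), 22(W) are all W)
n=31: L (options 25(W), 24(W), 23(W) are all W)
n=32: L (options 26(W), 25(W), 24(W) are all W)
n=33: L (options 27(W), 26(W), 25(W) are all W)
n=34: W (go to 28, an L position)
n=35: W (go to 29, an L position)
n=36: W (go to 30, an L position)
n=37: W (go to 31, an L position)
n=38: W (go to 32, an L position)
From 38, the L positions reachable in one move are: 32, 31, 30. Any move reaching one of these is winning.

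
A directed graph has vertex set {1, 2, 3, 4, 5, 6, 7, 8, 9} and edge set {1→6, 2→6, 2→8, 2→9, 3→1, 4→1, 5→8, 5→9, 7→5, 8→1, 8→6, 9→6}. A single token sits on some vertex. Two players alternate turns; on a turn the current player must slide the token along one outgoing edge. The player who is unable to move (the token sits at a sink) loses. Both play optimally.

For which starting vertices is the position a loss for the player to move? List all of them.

Build the W/L table. Terminal = L. A non-terminal position is W if it has a move to some L; otherwise it is L.
Every edge goes from a vertex to one that appears earlier in the order 6, 1, 9, 8, 5, 2, 7, 3, 4, so processing vertices in that order labels each vertex after all of its successors.
6: no outgoing edge → L
1: W (go to 6, an L position)
9: W (go to 6, an L position)
8: W (go to 6, an L position)
5: L (options 8(W), 9(W) are all W)
2: W (go to 6, an L position)
7: W (go to 5, an L position)
3: L (sole option 1(W) is W)
4: L (sole option 1(W) is W)
The losing starting vertices are exactly the entries labelled L in this table (4 of them).

3, 4, 5, 6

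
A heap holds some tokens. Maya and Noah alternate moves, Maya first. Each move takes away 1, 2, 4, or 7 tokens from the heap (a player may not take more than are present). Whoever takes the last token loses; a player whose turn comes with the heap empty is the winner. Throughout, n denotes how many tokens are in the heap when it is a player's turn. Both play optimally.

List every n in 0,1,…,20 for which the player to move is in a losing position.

Positions with no move are W. A position that does have a move is losing for the player to move precisely when every available move leads to a winning position for the opponent. Fill in the labels:
n=0: no move; the opponent has just taken the last token and therefore loses → W
n=1: L (sole option 0(W) is W)
n=2: W (go to 1, an L position)
n=3: W (go to 1, an L position)
n=4: L (options 3(W), 2(W), 0(W) are all W)
n=5: W (go to 4, an L position)
n=6: W (go to 4, an L position)
n=7: L (options 6(W), 5(W), 3(W), 0(W) are all W)
n=8: W (go to 7, an L position)
n=9: W (go to 7, an L position)
n=10: L (options 9(W), 8(W), 6(W), 3(W) are all W)
n=11: W (go to 10, an L position)
n=12: W (go to 10, an L position)
n=13: L (options 12(W), 11(W), 9(W), 6(W) are all W)
n=14: W (go to 13, an L position)
n=15: W (go to 13, an L position)
n=16: L (options 15(W), 14(W), 12(W), 9(W) are all W)
n=17: W (go to 16, an L position)
n=18: W (go to 16, an L position)
n=19: L (options 18(W), 17(W), 15(W), 12(W) are all W)
n=20: W (go to 19, an L position)
The losing starting values of n are exactly the entries labelled L in this table (7 of them).

1, 4, 7, 10, 13, 16, 19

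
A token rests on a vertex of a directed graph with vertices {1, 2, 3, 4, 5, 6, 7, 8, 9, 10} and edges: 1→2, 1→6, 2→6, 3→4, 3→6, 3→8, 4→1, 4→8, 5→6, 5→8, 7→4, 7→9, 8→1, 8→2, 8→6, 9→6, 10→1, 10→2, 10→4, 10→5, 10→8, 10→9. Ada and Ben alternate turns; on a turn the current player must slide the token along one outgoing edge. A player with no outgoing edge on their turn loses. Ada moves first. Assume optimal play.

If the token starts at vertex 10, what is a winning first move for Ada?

Move to 4.

Build the W/L table. Terminal = L. A non-terminal position is W if it has a move to some L; otherwise it is L.
Every edge goes from a vertex to one that appears earlier in the order 6, 2, 9, 1, 8, 5, 4, 10, 3, 7, so processing vertices in that order labels each vertex after all of its successors.
6: no outgoing edge → L
2: reaches L-position 6 → W
9: reaches L-position 6 → W
1: reaches L-position 6 → W
8: reaches L-position 6 → W
5: reaches L-position 6 → W
4: only reaches 8(W), 1(W), all W → L
10: reaches L-position 4 → W
3: reaches L-position 4 → W
7: reaches L-position 4 → W
From 10, the L positions reachable in one move are: 4.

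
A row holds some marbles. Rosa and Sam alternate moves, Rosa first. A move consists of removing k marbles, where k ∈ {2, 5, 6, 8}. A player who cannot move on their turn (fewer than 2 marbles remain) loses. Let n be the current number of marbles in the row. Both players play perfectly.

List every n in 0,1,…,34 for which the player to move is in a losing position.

Work bottom-up. With no move the player to move loses. Otherwise the position is W if at least one move leads to an L position for the opponent, and L if every move leads to a W.
n=0: no move → L
n=1: no move → L
n=2: can move to 0, which is L ⇒ W
n=3: can move to 1, which is L ⇒ W
n=4: the only move is to 2(W), a W ⇒ L
n=5: can move to 0, which is L ⇒ W
n=6: can move to 4, which is L ⇒ W
n=7: can move to 1, which is L ⇒ W
n=8: can move to 0, which is L ⇒ W
n=9: can move to 4, which is L ⇒ W
n=10: can move to 4, which is L ⇒ W
n=11: moves to 9(W), 6(W), 5(W), 3(W); every one is W ⇒ L
n=12: can move to 4, which is L ⇒ W
n=13: can move to 11, which is L ⇒ W
n=14: moves to 12(W), 9(W), 8(W), 6(W); every one is W ⇒ L
n=15: moves to 13(W), 10(W), 9(W), 7(W); every one is W ⇒ L
n=16: can move to 14, which is L ⇒ W
n=17: can move to 15, which is L ⇒ W
n=18: moves to 16(W), 13(W), 12(W), 10(W); every one is W ⇒ L
n=19: can move to 14, which is L ⇒ W
n=20: can move to 18, which is L ⇒ W
n=21: can move to 15, which is L ⇒ W
n=22: can move to 14, which is L ⇒ W
n=23: can move to 18, which is L ⇒ W
n=24: can move to 18, which is L ⇒ W
n=25: moves to 23(W), 20(W), 19(W), 17(W); every one is W ⇒ L
n=26: can move to 18, which is L ⇒ W
n=27: can move to 25, which is L ⇒ W
n=28: moves to 26(W), 23(W), 22(W), 20(W); every one is W ⇒ L
n=29: moves to 27(W), 24(W), 23(W), 21(W); every one is W ⇒ L
n=30: can move to 28, which is L ⇒ W
n=31: can move to 29, which is L ⇒ W
n=32: moves to 30(W), 27(W), 26(W), 24(W); every one is W ⇒ L
n=33: can move to 28, which is L ⇒ W
n=34: can move to 32, which is L ⇒ W
The losing starting values of n are exactly the entries labelled L in this table (11 of them).

0, 1, 4, 11, 14, 15, 18, 25, 28, 29, 32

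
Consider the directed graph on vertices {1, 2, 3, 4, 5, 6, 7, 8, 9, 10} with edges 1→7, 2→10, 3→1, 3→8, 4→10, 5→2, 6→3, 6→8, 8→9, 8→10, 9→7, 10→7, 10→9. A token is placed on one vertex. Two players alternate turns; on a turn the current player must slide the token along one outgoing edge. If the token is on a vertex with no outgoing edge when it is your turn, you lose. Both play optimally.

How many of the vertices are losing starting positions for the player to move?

4

Classify positions by backward induction: terminal positions (no move available) are L. From any other position, the mover wins iff some move reaches an L.
Every edge goes from a vertex to one that appears earlier in the order 7, 9, 1, 10, 8, 2, 5, 3, 6, 4, so processing vertices in that order labels each vertex after all of its successors.
7: no outgoing edge → L
9: W (go to 7, an L position)
1: W (go to 7, an L position)
10: W (go to 7, an L position)
8: L (options 10(W), 9(W) are all W)
2: L (sole option 10(W) is W)
5: W (go to 2, an L position)
3: W (go to 8, an L position)
6: W (go to 8, an L position)
4: L (sole option 10(W) is W)
The L vertices are 2, 4, 7, 8; that is 4 in all.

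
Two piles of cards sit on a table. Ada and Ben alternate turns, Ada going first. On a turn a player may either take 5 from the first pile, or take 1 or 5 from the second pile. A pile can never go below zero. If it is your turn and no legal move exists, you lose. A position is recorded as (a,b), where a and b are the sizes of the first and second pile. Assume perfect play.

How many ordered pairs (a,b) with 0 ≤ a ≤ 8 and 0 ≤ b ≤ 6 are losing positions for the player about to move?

32

Positions with no move are L. A position that does have a move is losing for the player to move precisely when every available move leads to a winning position for the opponent. Fill in the labels:
Every move lowers a or b (never raises either), so fill the grid row by row in increasing a, and left to right within a row: each cell's successors are then already labelled.
      b=0  b=1  b=2  b=3  b=4  b=5  b=6
a=0:    L    W    L    W    L    W    L
a=1:    L    W    L    W    L    W    L
a=2:    L    W    L    W    L    W    L
a=3:    L    W    L    W    L    W    L
a=4:    L    W    L    W    L    W    L
a=5:    W    L    W    L    W    L    W
a=6:    W    L    W    L    W    L    W
a=7:    W    L    W    L    W    L    W
a=8:    W    L    W    L    W    L    W
Cells with no legal move (terminal, hence L): (0,0), (1,0), (2,0), (3,0), (4,0).
The remaining L cells, each justified by listing all of its moves:
(0,2): →(0,1)(W) only, which is W, so L
(0,4): →(0,3)(W) only, which is W, so L
(0,6): →(0,5)(W), (0,1)(W) — all W, so L
(1,2): →(1,1)(W) only, which is W, so L
(1,4): →(1,3)(W) only, which is W, so L
(1,6): →(1,5)(W), (1,1)(W) — all W, so L
(2,2): →(2,1)(W) only, which is W, so L
(2,4): →(2,3)(W) only, which is W, so L
(2,6): →(2,5)(W), (2,1)(W) — all W, so L
(3,2): →(3,1)(W) only, which is W, so L
(3,4): →(3,3)(W) only, which is W, so L
(3,6): →(3,5)(W), (3,1)(W) — all W, so L
(4,2): →(4,1)(W) only, which is W, so L
(4,4): →(4,3)(W) only, which is W, so L
(4,6): →(4,5)(W), (4,1)(W) — all W, so L
(5,1): →(0,1)(W), (5,0)(W) — all W, so L
(5,3): →(0,3)(W), (5,2)(W) — all W, so L
(5,5): →(0,5)(W), (5,4)(W), (5,0)(W) — all W, so L
(6,1): →(1,1)(W), (6,0)(W) — all W, so L
(6,3): →(1,3)(W), (6,2)(W) — all W, so L
(6,5): →(1,5)(W), (6,4)(W), (6,0)(W) — all W, so L
(7,1): →(2,1)(W), (7,0)(W) — all W, so L
(7,3): →(2,3)(W), (7,2)(W) — all W, so L
(7,5): →(2,5)(W), (7,4)(W), (7,0)(W) — all W, so L
(8,1): →(3,1)(W), (8,0)(W) — all W, so L
(8,3): →(3,3)(W), (8,2)(W) — all W, so L
(8,5): →(3,5)(W), (8,4)(W), (8,0)(W) — all W, so L
Every other cell has at least one move into one of the L cells above, so it is W.
L cells per row: a=0: 4, a=1: 4, a=2: 4, a=3: 4, a=4: 4, a=5: 3, a=6: 3, a=7: 3, a=8: 3; total 32.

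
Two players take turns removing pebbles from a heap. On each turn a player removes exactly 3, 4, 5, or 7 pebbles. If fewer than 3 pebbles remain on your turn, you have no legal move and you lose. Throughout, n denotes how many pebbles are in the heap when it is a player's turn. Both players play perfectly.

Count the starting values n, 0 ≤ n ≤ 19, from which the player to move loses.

6

Work bottom-up. With no move the player to move loses. Otherwise the position is W if at least one move leads to an L position for the opponent, and L if every move leads to a W.
n=0: no move → L
n=1: no move → L
n=2: no move → L
n=3: can move to 0, which is L ⇒ W
n=4: can move to 1, which is L ⇒ W
n=5: can move to 2, which is L ⇒ W
n=6: can move to 2, which is L ⇒ W
n=7: can move to 2, which is L ⇒ W
n=8: can move to 1, which is L ⇒ W
n=9: can move to 2, which is L ⇒ W
n=10: moves to 7(W), 6(W), 5(W), 3(W); every one is W ⇒ L
n=11: moves to 8(W), 7(W), 6(W), 4(W); every one is W ⇒ L
n=12: moves to 9(W), 8(W), 7(W), 5(W); every one is W ⇒ L
n=13: can move to 10, which is L ⇒ W
n=14: can move to 11, which is L ⇒ W
n=15: can move to 12, which is L ⇒ W
n=16: can move to 12, which is L ⇒ W
n=17: can move to 12, which is L ⇒ W
n=18: can move to 11, which is L ⇒ W
n=19: can move to 12, which is L ⇒ W
L entries with 0 ≤ n ≤ 19: n = 0, 1, 2, 10, 11, 12; that makes 6.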